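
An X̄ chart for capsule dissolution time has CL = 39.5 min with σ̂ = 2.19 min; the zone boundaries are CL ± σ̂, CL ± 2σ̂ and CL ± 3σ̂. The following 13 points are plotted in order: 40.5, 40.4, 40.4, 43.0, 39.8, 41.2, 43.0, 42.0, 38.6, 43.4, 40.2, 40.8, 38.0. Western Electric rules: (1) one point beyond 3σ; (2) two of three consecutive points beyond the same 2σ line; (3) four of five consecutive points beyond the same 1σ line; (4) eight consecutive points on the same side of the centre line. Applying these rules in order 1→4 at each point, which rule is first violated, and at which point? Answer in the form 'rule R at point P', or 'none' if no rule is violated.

Zone of each point (C = within 1σ̂, B = 1σ̂–2σ̂, A = 2σ̂–3σ̂, * = beyond 3σ̂; sign = side of CL): 1:+C, 2:+C, 3:+C, 4:+B, 5:+C, 6:+C, 7:+B, 8:+B, 9:-C, 10:+B, 11:+C, 12:+C, 13:-C
Rule 4 (eight consecutive points on the same side of the centre line) is satisfied at point 8.

rule 4 at point 8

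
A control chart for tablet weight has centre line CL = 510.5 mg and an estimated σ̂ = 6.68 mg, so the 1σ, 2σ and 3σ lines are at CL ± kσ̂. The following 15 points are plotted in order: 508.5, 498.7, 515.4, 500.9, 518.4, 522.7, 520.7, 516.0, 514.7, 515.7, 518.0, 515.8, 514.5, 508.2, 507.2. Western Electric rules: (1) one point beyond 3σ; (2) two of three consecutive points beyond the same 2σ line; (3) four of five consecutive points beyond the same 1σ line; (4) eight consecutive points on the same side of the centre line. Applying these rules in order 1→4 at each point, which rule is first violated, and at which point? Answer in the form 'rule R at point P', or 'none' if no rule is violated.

Zone of each point (C = within 1σ̂, B = 1σ̂–2σ̂, A = 2σ̂–3σ̂, * = beyond 3σ̂; sign = side of CL): 1:-C, 2:-B, 3:+C, 4:-B, 5:+B, 6:+B, 7:+B, 8:+C, 9:+C, 10:+C, 11:+B, 12:+C, 13:+C, 14:-C, 15:-C
Rule 4 (eight consecutive points on the same side of the centre line) is satisfied at point 12.

rule 4 at point 12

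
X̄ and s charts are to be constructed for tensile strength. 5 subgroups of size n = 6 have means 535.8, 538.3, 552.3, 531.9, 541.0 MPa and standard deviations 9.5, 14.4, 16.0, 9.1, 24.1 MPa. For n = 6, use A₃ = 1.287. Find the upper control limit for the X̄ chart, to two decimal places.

558.68

X̄̄ = (535.8 + 538.3 + 552.3 + 531.9 + 541.0) / 5 = 539.8600
s̄ = (9.5 + 14.4 + 16.0 + 9.1 + 24.1) / 5 = 14.6200
UCL = X̄̄ + A₃·s̄ = 539.8600 + 1.287 × 14.6200 = 558.6759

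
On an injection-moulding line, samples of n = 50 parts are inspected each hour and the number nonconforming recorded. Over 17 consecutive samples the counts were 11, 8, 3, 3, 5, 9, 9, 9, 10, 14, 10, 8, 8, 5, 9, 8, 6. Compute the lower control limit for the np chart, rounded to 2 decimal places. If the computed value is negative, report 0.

p̄ = Σdᵢ / (k·n) = 135 / (17 × 50) = 0.15882
LCL = np̄ − 3·√(np̄(1−p̄)) = 7.9412 − 3 × 2.5846 = 0.1875

0.19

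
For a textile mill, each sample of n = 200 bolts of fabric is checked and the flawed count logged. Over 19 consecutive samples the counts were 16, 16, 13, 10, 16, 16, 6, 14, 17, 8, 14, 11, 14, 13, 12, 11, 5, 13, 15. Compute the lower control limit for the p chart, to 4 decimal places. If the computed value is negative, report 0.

p̄ = Σdᵢ / (k·n) = 240 / (19 × 200) = 0.06316
LCL = p̄ − 3·√(p̄(1−p̄)/n) = 0.06316 − 3 × 0.01720 = 0.01156

0.0116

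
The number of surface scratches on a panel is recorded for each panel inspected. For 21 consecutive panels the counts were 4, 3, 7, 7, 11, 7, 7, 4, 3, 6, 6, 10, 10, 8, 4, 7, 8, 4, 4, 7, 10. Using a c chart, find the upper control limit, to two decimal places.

14.19

c̄ = (4 + 3 + 7 + 7 + 11 + 7 + 7 + 4 + 3 + 6 + 6 + 10 + 10 + 8 + 4 + 7 + 8 + 4 + 4 + 7 + 10) / 21 = 137 / 21 = 6.5238
UCL = c̄ + 3√c̄ = 6.5238 + 3 × √6.5238 = 6.5238 + 3 × 2.5542 = 14.1863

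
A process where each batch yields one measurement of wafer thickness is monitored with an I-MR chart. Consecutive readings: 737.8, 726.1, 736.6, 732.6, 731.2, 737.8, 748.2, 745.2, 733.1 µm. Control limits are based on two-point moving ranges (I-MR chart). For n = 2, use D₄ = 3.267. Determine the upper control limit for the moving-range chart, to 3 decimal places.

24.380

Moving ranges: 11.7, 10.5, 4.0, 1.4, 6.6, 10.4, 3.0, 12.1; M̄R̄ = 59.7000 / 8 = 7.4625
UCL_MR = D₄·M̄R̄ = 3.267 × 7.4625 = 24.3800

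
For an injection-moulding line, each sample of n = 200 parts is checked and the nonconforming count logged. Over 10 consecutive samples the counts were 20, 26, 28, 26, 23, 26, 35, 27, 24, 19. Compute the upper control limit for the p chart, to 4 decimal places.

p̄ = Σdᵢ / (k·n) = 254 / (10 × 200) = 0.12700
UCL = p̄ + 3·√(p̄(1−p̄)/n) = 0.12700 + 3 × √(0.12700×0.87300/200) = 0.12700 + 3 × 0.02354 = 0.19763

0.1976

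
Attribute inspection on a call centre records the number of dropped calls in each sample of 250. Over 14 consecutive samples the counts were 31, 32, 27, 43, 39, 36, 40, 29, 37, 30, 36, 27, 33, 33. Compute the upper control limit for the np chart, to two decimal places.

p̄ = Σdᵢ / (k·n) = 473 / (14 × 250) = 0.13514
UCL = np̄ + 3·√(np̄(1−p̄)) = 33.7857 + 3 × √(33.7857×0.86486) = 33.7857 + 3 × 5.4055 = 50.0023

50.00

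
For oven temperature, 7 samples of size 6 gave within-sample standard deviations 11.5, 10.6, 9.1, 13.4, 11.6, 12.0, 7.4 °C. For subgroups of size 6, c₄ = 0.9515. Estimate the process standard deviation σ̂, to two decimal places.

11.35

s̄ = (11.5 + 10.6 + 9.1 + 13.4 + 11.6 + 12.0 + 7.4) / 7 = 10.8000
σ̂ = s̄ / c₄ = 10.8000 / 0.9515 = 11.3505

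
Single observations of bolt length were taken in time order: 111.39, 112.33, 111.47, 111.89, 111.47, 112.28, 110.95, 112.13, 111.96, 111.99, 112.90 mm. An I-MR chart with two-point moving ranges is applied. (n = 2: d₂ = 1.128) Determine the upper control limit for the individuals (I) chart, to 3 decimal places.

113.768

X̄ = (111.39 + 112.33 + 111.47 + 111.89 + 111.47 + 112.28 + 110.95 + 112.13 + 111.96 + 111.99 + 112.90) / 11 = 111.8873
Moving ranges: 0.94, 0.86, 0.42, 0.42, 0.81, 1.33, 1.18, 0.17, 0.03, 0.91; M̄R̄ = 7.0700 / 10 = 0.7070
UCL = X̄ + 3·M̄R̄/d₂ = 111.8873 + 3 × 0.7070 / 1.128 = 113.7676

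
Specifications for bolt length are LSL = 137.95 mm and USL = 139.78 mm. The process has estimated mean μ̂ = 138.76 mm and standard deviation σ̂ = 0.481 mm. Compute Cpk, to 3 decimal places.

Cpu = (USL − μ̂) / (3σ̂) = (139.78 − 138.76) / (3 × 0.481) = 0.7069; Cpl = (μ̂ − LSL) / (3σ̂) = (138.76 − 137.95) / (3 × 0.481) = 0.5613; Cpk = min(Cpu, Cpl) = 0.5613

0.561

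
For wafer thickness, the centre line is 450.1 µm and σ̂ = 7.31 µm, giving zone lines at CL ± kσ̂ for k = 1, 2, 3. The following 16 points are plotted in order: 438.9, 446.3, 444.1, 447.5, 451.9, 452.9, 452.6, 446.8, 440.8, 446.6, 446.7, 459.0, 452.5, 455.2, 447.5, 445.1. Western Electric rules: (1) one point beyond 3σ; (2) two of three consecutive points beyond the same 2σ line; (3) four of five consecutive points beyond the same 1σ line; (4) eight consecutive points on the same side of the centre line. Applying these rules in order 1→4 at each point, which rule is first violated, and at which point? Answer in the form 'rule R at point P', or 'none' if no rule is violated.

Zone of each point (C = within 1σ̂, B = 1σ̂–2σ̂, A = 2σ̂–3σ̂, * = beyond 3σ̂; sign = side of CL): 1:-B, 2:-C, 3:-C, 4:-C, 5:+C, 6:+C, 7:+C, 8:-C, 9:-B, 10:-C, 11:-C, 12:+B, 13:+C, 14:+C, 15:-C, 16:-C
No rule fires across all 16 points.

none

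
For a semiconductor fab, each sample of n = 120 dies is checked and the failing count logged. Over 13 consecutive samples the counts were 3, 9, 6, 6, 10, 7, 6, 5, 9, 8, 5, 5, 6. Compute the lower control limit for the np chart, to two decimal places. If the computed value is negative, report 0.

p̄ = Σdᵢ / (k·n) = 85 / (13 × 120) = 0.05449
LCL = np̄ − 3·√(np̄(1−p̄)) = 6.5385 − 3 × 2.4864 = -0.9207 → 0 (negative, so LCL = 0)

0.00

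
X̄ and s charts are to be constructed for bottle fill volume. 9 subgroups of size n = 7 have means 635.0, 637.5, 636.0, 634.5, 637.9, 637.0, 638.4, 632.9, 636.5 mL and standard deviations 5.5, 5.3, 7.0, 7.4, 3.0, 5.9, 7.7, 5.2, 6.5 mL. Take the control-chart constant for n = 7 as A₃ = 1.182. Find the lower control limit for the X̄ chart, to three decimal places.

X̄̄ = (635.0 + 637.5 + 636.0 + 634.5 + 637.9 + 637.0 + 638.4 + 632.9 + 636.5) / 9 = 636.1889
s̄ = (5.5 + 5.3 + 7.0 + 7.4 + 3.0 + 5.9 + 7.7 + 5.2 + 6.5) / 9 = 5.9444
LCL = X̄̄ − A₃·s̄ = 636.1889 − 1.182 × 5.9444 = 629.1626

629.163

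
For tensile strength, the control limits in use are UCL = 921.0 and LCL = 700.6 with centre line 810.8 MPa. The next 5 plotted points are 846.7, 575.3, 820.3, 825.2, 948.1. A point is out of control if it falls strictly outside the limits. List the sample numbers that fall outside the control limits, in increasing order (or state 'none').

Compare each point to [700.6, 921.0]: sample 2 = 575.3 < LCL; sample 5 = 948.1 > UCL.

2, 5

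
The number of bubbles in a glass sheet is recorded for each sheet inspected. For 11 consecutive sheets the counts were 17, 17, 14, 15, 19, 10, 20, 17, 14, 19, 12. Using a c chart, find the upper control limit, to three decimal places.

27.750

c̄ = (17 + 17 + 14 + 15 + 19 + 10 + 20 + 17 + 14 + 19 + 12) / 11 = 174 / 11 = 15.8182
UCL = c̄ + 3√c̄ = 15.8182 + 3 × √15.8182 = 15.8182 + 3 × 3.9772 = 27.7498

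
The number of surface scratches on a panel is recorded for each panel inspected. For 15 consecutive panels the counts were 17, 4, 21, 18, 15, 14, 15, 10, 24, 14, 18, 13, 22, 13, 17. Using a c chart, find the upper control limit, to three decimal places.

27.541

c̄ = (17 + 4 + 21 + 18 + 15 + 14 + 15 + 10 + 24 + 14 + 18 + 13 + 22 + 13 + 17) / 15 = 235 / 15 = 15.6667
UCL = c̄ + 3√c̄ = 15.6667 + 3 × √15.6667 = 15.6667 + 3 × 3.9581 = 27.5410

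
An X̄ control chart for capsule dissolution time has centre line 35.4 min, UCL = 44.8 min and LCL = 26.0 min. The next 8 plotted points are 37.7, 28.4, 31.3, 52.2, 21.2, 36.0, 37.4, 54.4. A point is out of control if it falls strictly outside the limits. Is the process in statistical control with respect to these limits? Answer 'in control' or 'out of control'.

Compare each point to [26.0, 44.8]: sample 4 = 52.2 > UCL; sample 5 = 21.2 < LCL; sample 8 = 54.4 > UCL.

out of control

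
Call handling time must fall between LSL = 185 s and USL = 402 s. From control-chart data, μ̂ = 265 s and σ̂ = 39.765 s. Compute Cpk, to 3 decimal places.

0.671

Cpu = (USL − μ̂) / (3σ̂) = (402 − 265) / (3 × 39.765) = 1.1484; Cpl = (μ̂ − LSL) / (3σ̂) = (265 − 185) / (3 × 39.765) = 0.6706; Cpk = min(Cpu, Cpl) = 0.6706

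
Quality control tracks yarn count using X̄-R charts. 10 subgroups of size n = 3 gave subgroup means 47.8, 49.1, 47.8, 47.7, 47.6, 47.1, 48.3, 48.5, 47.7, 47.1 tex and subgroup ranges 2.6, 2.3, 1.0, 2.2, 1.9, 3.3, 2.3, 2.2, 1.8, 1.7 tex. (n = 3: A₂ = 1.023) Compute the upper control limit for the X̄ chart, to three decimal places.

X̄̄ = (47.8 + 49.1 + 47.8 + 47.7 + 47.6 + 47.1 + 48.3 + 48.5 + 47.7 + 47.1) / 10 = 478.7000 / 10 = 47.8700
R̄ = (2.6 + 2.3 + 1.0 + 2.2 + 1.9 + 3.3 + 2.3 + 2.2 + 1.8 + 1.7) / 10 = 21.3000 / 10 = 2.1300
UCL = X̄̄ + A₂·R̄ = 47.8700 + 1.023 × 2.1300 = 50.0490

50.049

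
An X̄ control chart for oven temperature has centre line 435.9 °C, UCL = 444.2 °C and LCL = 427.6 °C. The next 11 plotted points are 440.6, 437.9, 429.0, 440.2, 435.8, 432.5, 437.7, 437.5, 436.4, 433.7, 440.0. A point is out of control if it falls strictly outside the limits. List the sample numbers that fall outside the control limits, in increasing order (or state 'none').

All 11 points lie within [427.6, 444.2].

none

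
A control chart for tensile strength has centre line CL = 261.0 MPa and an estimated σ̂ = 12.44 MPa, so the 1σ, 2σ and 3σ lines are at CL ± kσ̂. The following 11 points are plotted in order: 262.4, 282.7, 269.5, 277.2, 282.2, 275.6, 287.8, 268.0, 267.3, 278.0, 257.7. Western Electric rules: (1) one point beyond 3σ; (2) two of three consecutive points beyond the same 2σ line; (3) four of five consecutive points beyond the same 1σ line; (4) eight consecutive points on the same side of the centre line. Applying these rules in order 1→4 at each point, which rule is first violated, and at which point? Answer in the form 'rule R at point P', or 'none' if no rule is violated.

Zone of each point (C = within 1σ̂, B = 1σ̂–2σ̂, A = 2σ̂–3σ̂, * = beyond 3σ̂; sign = side of CL): 1:+C, 2:+B, 3:+C, 4:+B, 5:+B, 6:+B, 7:+A, 8:+C, 9:+C, 10:+B, 11:-C
Rule 3 (four of five consecutive points beyond the same 1σ limit) is satisfied at point 6.

rule 3 at point 6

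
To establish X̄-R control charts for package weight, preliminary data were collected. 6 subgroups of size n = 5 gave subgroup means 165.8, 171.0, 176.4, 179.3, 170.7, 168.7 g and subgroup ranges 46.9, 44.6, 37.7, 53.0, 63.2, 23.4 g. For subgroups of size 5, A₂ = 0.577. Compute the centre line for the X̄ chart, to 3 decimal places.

171.983

X̄̄ = (165.8 + 171.0 + 176.4 + 179.3 + 170.7 + 168.7) / 6 = 1031.9000 / 6 = 171.9833
CL = X̄̄ = 171.9833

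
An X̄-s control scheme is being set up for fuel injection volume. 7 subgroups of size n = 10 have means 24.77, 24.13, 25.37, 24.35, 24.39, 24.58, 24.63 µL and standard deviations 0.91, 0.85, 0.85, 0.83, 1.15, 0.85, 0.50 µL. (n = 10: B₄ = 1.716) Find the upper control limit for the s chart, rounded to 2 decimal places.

1.46

s̄ = (0.91 + 0.85 + 0.85 + 0.83 + 1.15 + 0.85 + 0.50) / 7 = 0.8486
UCL_s = B₄·s̄ = 1.716 × 0.8486 = 1.4561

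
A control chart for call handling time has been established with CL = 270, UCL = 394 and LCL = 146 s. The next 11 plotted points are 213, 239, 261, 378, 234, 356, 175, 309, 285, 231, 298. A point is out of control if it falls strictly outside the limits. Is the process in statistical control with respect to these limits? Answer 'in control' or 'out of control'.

All 11 points lie within [146, 394].

in control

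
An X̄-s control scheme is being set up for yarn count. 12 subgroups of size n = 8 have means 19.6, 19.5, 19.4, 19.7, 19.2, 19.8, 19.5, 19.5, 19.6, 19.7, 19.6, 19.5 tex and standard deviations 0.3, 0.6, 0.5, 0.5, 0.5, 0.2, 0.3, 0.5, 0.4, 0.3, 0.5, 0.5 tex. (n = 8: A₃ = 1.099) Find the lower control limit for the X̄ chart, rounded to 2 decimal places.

19.08

X̄̄ = (19.6 + 19.5 + 19.4 + 19.7 + 19.2 + 19.8 + 19.5 + 19.5 + 19.6 + 19.7 + 19.6 + 19.5) / 12 = 19.5500
s̄ = (0.3 + 0.6 + 0.5 + 0.5 + 0.5 + 0.2 + 0.3 + 0.5 + 0.4 + 0.3 + 0.5 + 0.5) / 12 = 0.4250
LCL = X̄̄ − A₃·s̄ = 19.5500 − 1.099 × 0.4250 = 19.0829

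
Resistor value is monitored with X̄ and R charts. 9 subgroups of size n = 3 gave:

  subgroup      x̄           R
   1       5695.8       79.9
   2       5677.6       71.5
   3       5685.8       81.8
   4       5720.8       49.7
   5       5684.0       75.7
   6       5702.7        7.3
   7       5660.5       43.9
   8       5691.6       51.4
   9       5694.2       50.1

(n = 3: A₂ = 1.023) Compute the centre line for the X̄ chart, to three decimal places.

X̄̄ = (5695.8 + 5677.6 + 5685.8 + 5720.8 + 5684.0 + 5702.7 + 5660.5 + 5691.6 + 5694.2) / 9 = 51213.0000 / 9 = 5690.3333
CL = X̄̄ = 5690.3333

5690.333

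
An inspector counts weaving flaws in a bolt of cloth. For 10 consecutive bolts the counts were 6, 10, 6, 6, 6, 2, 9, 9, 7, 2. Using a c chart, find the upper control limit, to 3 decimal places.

c̄ = (6 + 10 + 6 + 6 + 6 + 2 + 9 + 9 + 7 + 2) / 10 = 63 / 10 = 6.3000
UCL = c̄ + 3√c̄ = 6.3000 + 3 × √6.3000 = 6.3000 + 3 × 2.5100 = 13.8299

13.830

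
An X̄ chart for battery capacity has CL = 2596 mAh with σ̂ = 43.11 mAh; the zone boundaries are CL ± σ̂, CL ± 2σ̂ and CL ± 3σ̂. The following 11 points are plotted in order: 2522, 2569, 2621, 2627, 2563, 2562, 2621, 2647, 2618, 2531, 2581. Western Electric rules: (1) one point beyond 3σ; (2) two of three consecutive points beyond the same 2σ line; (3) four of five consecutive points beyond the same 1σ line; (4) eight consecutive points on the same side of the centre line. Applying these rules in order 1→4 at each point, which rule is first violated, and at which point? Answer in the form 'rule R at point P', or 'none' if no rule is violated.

Zone of each point (C = within 1σ̂, B = 1σ̂–2σ̂, A = 2σ̂–3σ̂, * = beyond 3σ̂; sign = side of CL): 1:-B, 2:-C, 3:+C, 4:+C, 5:-C, 6:-C, 7:+C, 8:+B, 9:+C, 10:-B, 11:-C
No rule fires across all 11 points.

none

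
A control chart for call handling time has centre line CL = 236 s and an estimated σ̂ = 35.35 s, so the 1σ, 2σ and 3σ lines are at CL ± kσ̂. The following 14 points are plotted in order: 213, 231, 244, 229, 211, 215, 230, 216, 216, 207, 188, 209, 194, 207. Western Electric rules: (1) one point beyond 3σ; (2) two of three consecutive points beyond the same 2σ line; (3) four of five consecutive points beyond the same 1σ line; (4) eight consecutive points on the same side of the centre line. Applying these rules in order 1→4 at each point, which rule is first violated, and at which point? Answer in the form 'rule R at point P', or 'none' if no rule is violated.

rule 4 at point 11

Zone of each point (C = within 1σ̂, B = 1σ̂–2σ̂, A = 2σ̂–3σ̂, * = beyond 3σ̂; sign = side of CL): 1:-C, 2:-C, 3:+C, 4:-C, 5:-C, 6:-C, 7:-C, 8:-C, 9:-C, 10:-C, 11:-B, 12:-C, 13:-B, 14:-C
Rule 4 (eight consecutive points on the same side of the centre line) is satisfied at point 11.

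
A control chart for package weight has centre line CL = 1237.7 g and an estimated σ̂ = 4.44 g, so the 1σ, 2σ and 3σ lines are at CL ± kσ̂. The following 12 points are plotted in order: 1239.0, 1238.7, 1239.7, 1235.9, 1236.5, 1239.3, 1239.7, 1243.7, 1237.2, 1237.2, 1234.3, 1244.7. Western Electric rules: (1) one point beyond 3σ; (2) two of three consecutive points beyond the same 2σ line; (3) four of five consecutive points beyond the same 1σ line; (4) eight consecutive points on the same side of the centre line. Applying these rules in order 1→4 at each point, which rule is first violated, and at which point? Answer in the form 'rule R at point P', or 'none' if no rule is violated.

none

Zone of each point (C = within 1σ̂, B = 1σ̂–2σ̂, A = 2σ̂–3σ̂, * = beyond 3σ̂; sign = side of CL): 1:+C, 2:+C, 3:+C, 4:-C, 5:-C, 6:+C, 7:+C, 8:+B, 9:-C, 10:-C, 11:-C, 12:+B
No rule fires across all 12 points.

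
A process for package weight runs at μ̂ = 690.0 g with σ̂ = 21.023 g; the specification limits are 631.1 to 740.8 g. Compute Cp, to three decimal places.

0.870

Cp = (USL − LSL) / (6σ̂) = (740.8 − 631.1) / (6 × 21.023) = 109.7000 / 126.1380 = 0.8697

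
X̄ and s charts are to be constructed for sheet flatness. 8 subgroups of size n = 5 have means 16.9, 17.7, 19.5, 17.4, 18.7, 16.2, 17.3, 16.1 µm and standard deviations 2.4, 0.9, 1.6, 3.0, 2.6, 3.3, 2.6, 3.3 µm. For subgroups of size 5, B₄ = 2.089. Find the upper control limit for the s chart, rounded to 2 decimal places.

5.14

s̄ = (2.4 + 0.9 + 1.6 + 3.0 + 2.6 + 3.3 + 2.6 + 3.3) / 8 = 2.4625
UCL_s = B₄·s̄ = 2.089 × 2.4625 = 5.1442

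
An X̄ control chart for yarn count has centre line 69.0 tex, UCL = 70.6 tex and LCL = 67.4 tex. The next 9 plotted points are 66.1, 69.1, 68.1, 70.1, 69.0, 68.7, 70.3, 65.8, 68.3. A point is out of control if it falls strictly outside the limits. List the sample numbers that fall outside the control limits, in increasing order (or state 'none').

1, 8

Compare each point to [67.4, 70.6]: sample 1 = 66.1 < LCL; sample 8 = 65.8 < LCL.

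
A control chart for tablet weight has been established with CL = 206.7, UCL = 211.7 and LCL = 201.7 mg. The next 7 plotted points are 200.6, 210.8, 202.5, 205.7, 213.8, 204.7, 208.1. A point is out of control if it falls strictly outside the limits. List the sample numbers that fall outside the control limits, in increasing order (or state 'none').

Compare each point to [201.7, 211.7]: sample 1 = 200.6 < LCL; sample 5 = 213.8 > UCL.

1, 5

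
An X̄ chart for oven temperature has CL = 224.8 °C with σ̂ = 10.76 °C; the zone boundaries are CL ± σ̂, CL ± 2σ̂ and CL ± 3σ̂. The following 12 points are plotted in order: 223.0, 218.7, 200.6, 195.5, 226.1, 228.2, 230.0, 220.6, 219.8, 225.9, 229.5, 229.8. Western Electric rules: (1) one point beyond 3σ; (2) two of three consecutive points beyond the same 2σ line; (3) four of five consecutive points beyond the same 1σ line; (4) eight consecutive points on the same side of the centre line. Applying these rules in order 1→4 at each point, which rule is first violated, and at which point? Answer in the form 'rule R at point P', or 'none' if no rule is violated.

rule 2 at point 4

Zone of each point (C = within 1σ̂, B = 1σ̂–2σ̂, A = 2σ̂–3σ̂, * = beyond 3σ̂; sign = side of CL): 1:-C, 2:-C, 3:-A, 4:-A, 5:+C, 6:+C, 7:+C, 8:-C, 9:-C, 10:+C, 11:+C, 12:+C
Rule 2 (two of three consecutive points beyond the same 2σ limit) is satisfied at point 4.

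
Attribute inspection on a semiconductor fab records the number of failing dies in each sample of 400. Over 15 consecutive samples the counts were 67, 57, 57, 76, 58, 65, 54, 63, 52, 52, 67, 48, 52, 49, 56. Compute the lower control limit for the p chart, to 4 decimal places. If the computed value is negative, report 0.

0.0926

p̄ = Σdᵢ / (k·n) = 873 / (15 × 400) = 0.14550
LCL = p̄ − 3·√(p̄(1−p̄)/n) = 0.14550 − 3 × 0.01763 = 0.09261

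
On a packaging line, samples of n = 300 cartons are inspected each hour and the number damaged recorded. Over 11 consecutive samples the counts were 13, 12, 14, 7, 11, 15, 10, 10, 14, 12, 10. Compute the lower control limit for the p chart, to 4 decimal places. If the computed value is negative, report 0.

p̄ = Σdᵢ / (k·n) = 128 / (11 × 300) = 0.03879
LCL = p̄ − 3·√(p̄(1−p̄)/n) = 0.03879 − 3 × 0.01115 = 0.00534

0.0053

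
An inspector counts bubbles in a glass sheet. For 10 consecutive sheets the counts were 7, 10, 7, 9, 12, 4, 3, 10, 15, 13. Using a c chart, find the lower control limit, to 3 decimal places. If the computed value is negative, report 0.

c̄ = (7 + 10 + 7 + 9 + 12 + 4 + 3 + 10 + 15 + 13) / 10 = 90 / 10 = 9.0000
LCL = c̄ − 3√c̄ = 9.0000 − 3 × 3.0000 = 0.0000

0.000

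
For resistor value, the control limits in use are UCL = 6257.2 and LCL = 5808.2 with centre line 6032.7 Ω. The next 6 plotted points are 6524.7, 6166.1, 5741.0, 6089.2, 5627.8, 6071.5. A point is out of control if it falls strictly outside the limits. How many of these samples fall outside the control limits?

3

Compare each point to [5808.2, 6257.2]: sample 1 = 6524.7 > UCL; sample 3 = 5741.0 < LCL; sample 5 = 5627.8 < LCL.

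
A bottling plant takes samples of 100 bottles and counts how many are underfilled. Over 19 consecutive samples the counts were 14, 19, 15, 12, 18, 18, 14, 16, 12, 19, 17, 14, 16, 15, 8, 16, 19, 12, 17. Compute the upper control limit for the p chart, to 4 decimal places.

p̄ = Σdᵢ / (k·n) = 291 / (19 × 100) = 0.15316
UCL = p̄ + 3·√(p̄(1−p̄)/n) = 0.15316 + 3 × √(0.15316×0.84684/100) = 0.15316 + 3 × 0.03601 = 0.26120

0.2612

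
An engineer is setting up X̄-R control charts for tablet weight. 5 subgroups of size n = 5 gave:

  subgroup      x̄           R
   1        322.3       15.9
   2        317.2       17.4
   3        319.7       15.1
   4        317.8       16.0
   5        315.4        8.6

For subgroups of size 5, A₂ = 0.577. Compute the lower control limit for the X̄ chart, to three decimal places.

310.056

X̄̄ = (322.3 + 317.2 + 319.7 + 317.8 + 315.4) / 5 = 1592.4000 / 5 = 318.4800
R̄ = (15.9 + 17.4 + 15.1 + 16.0 + 8.6) / 5 = 73.0000 / 5 = 14.6000
LCL = X̄̄ − A₂·R̄ = 318.4800 − 0.577 × 14.6000 = 310.0558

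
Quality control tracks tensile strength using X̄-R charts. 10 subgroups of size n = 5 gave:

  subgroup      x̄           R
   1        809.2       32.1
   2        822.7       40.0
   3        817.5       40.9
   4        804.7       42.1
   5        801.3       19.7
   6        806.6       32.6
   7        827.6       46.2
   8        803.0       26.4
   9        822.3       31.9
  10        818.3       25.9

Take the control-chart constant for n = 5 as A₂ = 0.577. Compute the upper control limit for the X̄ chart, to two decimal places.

832.81

X̄̄ = (809.2 + 822.7 + 817.5 + 804.7 + 801.3 + 806.6 + 827.6 + 803.0 + 822.3 + 818.3) / 10 = 8133.2000 / 10 = 813.3200
R̄ = (32.1 + 40.0 + 40.9 + 42.1 + 19.7 + 32.6 + 46.2 + 26.4 + 31.9 + 25.9) / 10 = 337.8000 / 10 = 33.7800
UCL = X̄̄ + A₂·R̄ = 813.3200 + 0.577 × 33.7800 = 832.8111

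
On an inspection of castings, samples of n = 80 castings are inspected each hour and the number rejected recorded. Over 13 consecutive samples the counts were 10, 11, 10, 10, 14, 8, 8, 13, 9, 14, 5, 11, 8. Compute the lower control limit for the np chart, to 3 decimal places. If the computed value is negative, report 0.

1.174

p̄ = Σdᵢ / (k·n) = 131 / (13 × 80) = 0.12596
LCL = np̄ − 3·√(np̄(1−p̄)) = 10.0769 − 3 × 2.9678 = 1.1736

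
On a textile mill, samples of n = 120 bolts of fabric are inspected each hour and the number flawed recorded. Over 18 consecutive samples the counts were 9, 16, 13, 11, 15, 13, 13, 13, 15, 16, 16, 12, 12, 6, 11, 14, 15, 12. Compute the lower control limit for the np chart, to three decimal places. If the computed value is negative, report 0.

2.713

p̄ = Σdᵢ / (k·n) = 232 / (18 × 120) = 0.10741
LCL = np̄ − 3·√(np̄(1−p̄)) = 12.8889 − 3 × 3.3918 = 2.7134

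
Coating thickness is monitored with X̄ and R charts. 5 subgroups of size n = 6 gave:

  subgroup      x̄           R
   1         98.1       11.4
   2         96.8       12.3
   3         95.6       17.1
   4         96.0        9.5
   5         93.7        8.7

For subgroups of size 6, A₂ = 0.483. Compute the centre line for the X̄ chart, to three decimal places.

96.040

X̄̄ = (98.1 + 96.8 + 95.6 + 96.0 + 93.7) / 5 = 480.2000 / 5 = 96.0400
CL = X̄̄ = 96.0400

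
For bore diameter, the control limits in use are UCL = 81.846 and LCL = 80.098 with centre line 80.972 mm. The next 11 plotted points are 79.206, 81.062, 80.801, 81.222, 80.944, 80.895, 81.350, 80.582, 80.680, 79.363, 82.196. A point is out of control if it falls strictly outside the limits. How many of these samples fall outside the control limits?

3

Compare each point to [80.098, 81.846]: sample 1 = 79.206 < LCL; sample 10 = 79.363 < LCL; sample 11 = 82.196 > UCL.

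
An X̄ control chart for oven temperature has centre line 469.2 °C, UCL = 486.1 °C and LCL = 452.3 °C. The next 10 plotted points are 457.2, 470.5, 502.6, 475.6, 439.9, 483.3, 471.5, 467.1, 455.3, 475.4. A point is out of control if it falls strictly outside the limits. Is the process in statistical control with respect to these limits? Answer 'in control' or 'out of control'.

out of control

Compare each point to [452.3, 486.1]: sample 3 = 502.6 > UCL; sample 5 = 439.9 < LCL.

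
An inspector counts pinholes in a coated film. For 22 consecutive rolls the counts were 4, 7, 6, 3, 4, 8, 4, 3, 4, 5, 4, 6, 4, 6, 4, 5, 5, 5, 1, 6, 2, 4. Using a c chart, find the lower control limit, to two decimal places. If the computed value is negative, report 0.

c̄ = (4 + 7 + 6 + 3 + 4 + 8 + 4 + 3 + 4 + 5 + 4 + 6 + 4 + 6 + 4 + 5 + 5 + 5 + 1 + 6 + 2 + 4) / 22 = 100 / 22 = 4.5455
LCL = c̄ − 3√c̄ = 4.5455 − 3 × 2.1320 = -1.8506 → 0 (cannot be negative)

0.00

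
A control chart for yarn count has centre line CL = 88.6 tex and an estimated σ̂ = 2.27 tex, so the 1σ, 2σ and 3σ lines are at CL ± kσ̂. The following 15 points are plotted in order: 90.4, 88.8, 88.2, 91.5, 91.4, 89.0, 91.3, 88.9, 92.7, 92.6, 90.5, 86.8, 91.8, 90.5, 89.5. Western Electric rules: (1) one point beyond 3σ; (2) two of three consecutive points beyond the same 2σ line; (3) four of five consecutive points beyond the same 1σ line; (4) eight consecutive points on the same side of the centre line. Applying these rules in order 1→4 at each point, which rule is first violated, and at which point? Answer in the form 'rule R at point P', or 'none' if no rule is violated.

Zone of each point (C = within 1σ̂, B = 1σ̂–2σ̂, A = 2σ̂–3σ̂, * = beyond 3σ̂; sign = side of CL): 1:+C, 2:+C, 3:-C, 4:+B, 5:+B, 6:+C, 7:+B, 8:+C, 9:+B, 10:+B, 11:+C, 12:-C, 13:+B, 14:+C, 15:+C
Rule 4 (eight consecutive points on the same side of the centre line) is satisfied at point 11.

rule 4 at point 11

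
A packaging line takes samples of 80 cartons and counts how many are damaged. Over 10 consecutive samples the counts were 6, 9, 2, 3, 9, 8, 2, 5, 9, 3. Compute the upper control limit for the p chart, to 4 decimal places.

p̄ = Σdᵢ / (k·n) = 56 / (10 × 80) = 0.07000
UCL = p̄ + 3·√(p̄(1−p̄)/n) = 0.07000 + 3 × √(0.07000×0.93000/80) = 0.07000 + 3 × 0.02853 = 0.15558

0.1556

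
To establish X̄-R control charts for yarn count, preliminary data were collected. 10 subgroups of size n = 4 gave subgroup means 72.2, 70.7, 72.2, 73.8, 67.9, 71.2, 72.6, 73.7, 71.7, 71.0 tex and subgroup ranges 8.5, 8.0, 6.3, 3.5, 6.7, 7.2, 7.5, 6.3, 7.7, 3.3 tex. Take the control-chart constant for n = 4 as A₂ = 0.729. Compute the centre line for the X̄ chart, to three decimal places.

71.700

X̄̄ = (72.2 + 70.7 + 72.2 + 73.8 + 67.9 + 71.2 + 72.6 + 73.7 + 71.7 + 71.0) / 10 = 717.0000 / 10 = 71.7000
CL = X̄̄ = 71.7000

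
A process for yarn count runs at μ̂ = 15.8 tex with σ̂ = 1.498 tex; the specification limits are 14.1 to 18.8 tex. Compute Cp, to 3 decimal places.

Cp = (USL − LSL) / (6σ̂) = (18.8 − 14.1) / (6 × 1.498) = 4.7000 / 8.9880 = 0.5229

0.523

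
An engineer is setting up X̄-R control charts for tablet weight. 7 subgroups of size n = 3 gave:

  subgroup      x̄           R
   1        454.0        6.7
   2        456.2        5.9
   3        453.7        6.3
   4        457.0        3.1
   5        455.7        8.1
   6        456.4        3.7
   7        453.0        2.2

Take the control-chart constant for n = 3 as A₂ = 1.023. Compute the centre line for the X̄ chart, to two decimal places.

455.14

X̄̄ = (454.0 + 456.2 + 453.7 + 457.0 + 455.7 + 456.4 + 453.0) / 7 = 3186.0000 / 7 = 455.1429
CL = X̄̄ = 455.1429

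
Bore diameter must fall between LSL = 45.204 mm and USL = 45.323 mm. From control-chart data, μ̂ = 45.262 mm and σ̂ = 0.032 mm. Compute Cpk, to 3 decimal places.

0.604

Cpu = (USL − μ̂) / (3σ̂) = (45.323 − 45.262) / (3 × 0.032) = 0.6354; Cpl = (μ̂ − LSL) / (3σ̂) = (45.262 − 45.204) / (3 × 0.032) = 0.6042; Cpk = min(Cpu, Cpl) = 0.6042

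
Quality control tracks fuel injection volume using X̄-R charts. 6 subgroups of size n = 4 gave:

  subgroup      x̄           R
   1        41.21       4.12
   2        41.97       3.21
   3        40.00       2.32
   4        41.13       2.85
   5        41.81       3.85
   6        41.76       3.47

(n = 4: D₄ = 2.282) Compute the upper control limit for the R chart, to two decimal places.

R̄ = (4.12 + 3.21 + 2.32 + 2.85 + 3.85 + 3.47) / 6 = 19.8200 / 6 = 3.3033
UCL_R = D₄·R̄ = 2.282 × 3.3033 = 7.5382

7.54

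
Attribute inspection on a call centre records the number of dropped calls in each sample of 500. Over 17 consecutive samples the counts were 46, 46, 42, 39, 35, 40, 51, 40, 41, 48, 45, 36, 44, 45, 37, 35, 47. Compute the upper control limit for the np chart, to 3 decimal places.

p̄ = Σdᵢ / (k·n) = 717 / (17 × 500) = 0.08435
UCL = np̄ + 3·√(np̄(1−p̄)) = 42.1765 + 3 × √(42.1765×0.91565) = 42.1765 + 3 × 6.2144 = 60.8197

60.820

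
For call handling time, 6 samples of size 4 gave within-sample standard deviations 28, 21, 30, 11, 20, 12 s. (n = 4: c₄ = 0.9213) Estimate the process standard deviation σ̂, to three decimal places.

22.070

s̄ = (28 + 21 + 30 + 11 + 20 + 12) / 6 = 20.3333
σ̂ = s̄ / c₄ = 20.3333 / 0.9213 = 22.0703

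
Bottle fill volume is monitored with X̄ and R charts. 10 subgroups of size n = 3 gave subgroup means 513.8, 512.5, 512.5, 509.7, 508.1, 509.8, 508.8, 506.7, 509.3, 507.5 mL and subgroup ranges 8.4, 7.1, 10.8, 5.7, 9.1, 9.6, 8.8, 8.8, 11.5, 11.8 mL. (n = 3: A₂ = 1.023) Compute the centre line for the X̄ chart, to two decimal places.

X̄̄ = (513.8 + 512.5 + 512.5 + 509.7 + 508.1 + 509.8 + 508.8 + 506.7 + 509.3 + 507.5) / 10 = 5098.7000 / 10 = 509.8700
CL = X̄̄ = 509.8700

509.87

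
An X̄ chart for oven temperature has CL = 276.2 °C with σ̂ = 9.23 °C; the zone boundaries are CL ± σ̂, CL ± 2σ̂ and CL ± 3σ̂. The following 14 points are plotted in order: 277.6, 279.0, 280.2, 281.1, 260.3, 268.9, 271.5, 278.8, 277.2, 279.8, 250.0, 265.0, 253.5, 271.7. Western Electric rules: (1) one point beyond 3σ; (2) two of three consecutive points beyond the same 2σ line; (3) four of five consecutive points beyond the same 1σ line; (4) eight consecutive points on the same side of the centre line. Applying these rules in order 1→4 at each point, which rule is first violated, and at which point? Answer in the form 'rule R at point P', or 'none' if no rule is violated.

rule 2 at point 13

Zone of each point (C = within 1σ̂, B = 1σ̂–2σ̂, A = 2σ̂–3σ̂, * = beyond 3σ̂; sign = side of CL): 1:+C, 2:+C, 3:+C, 4:+C, 5:-B, 6:-C, 7:-C, 8:+C, 9:+C, 10:+C, 11:-A, 12:-B, 13:-A, 14:-C
Rule 2 (two of three consecutive points beyond the same 2σ limit) is satisfied at point 13.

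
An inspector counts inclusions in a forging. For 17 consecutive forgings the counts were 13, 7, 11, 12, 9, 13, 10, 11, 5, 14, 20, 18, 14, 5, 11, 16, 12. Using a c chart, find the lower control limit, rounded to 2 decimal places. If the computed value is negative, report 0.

c̄ = (13 + 7 + 11 + 12 + 9 + 13 + 10 + 11 + 5 + 14 + 20 + 18 + 14 + 5 + 11 + 16 + 12) / 17 = 201 / 17 = 11.8235
LCL = c̄ − 3√c̄ = 11.8235 − 3 × 3.4385 = 1.5079

1.51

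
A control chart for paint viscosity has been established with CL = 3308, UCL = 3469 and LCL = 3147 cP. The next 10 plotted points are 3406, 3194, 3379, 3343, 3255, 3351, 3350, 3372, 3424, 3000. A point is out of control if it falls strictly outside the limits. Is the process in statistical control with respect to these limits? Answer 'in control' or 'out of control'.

Compare each point to [3147, 3469]: sample 10 = 3000 < LCL.

out of control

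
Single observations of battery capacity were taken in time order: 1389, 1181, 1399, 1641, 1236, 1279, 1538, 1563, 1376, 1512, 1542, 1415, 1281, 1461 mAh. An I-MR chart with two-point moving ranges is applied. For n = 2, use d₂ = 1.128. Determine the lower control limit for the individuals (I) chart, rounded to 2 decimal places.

966.36

X̄ = (1389 + 1181 + 1399 + 1641 + 1236 + 1279 + 1538 + 1563 + 1376 + 1512 + 1542 + 1415 + 1281 + 1461) / 14 = 1415.2143
Moving ranges: 208, 218, 242, 405, 43, 259, 25, 187, 136, 30, 127, 134, 180; M̄R̄ = 2194.0000 / 13 = 168.7692
LCL = X̄ − 3·M̄R̄/d₂ = 1415.2143 − 3 × 168.7692 / 1.128 = 966.3599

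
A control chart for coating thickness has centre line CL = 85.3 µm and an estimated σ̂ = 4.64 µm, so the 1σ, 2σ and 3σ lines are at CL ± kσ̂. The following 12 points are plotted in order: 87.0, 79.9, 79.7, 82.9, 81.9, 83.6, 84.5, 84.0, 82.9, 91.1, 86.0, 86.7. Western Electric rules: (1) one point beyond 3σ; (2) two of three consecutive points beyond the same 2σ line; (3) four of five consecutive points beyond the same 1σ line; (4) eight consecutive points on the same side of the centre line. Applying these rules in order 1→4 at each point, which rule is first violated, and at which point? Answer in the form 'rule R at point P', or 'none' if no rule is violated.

rule 4 at point 9

Zone of each point (C = within 1σ̂, B = 1σ̂–2σ̂, A = 2σ̂–3σ̂, * = beyond 3σ̂; sign = side of CL): 1:+C, 2:-B, 3:-B, 4:-C, 5:-C, 6:-C, 7:-C, 8:-C, 9:-C, 10:+B, 11:+C, 12:+C
Rule 4 (eight consecutive points on the same side of the centre line) is satisfied at point 9.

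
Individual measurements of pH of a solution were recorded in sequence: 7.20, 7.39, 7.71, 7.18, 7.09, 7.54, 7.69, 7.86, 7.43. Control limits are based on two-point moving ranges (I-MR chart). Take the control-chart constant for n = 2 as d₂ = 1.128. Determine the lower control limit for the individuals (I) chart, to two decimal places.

X̄ = (7.20 + 7.39 + 7.71 + 7.18 + 7.09 + 7.54 + 7.69 + 7.86 + 7.43) / 9 = 7.4544
Moving ranges: 0.19, 0.32, 0.53, 0.09, 0.45, 0.15, 0.17, 0.43; M̄R̄ = 2.3300 / 8 = 0.2913
LCL = X̄ − 3·M̄R̄/d₂ = 7.4544 − 3 × 0.2913 / 1.128 = 6.6798

6.68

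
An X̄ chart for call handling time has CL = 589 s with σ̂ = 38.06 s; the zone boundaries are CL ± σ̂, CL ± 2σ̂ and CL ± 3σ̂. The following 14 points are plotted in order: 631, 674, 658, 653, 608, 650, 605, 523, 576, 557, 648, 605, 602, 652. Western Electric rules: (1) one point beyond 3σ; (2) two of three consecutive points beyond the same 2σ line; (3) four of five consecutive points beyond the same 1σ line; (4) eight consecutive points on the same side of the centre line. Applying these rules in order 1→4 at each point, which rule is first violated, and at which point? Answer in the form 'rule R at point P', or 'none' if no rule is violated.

Zone of each point (C = within 1σ̂, B = 1σ̂–2σ̂, A = 2σ̂–3σ̂, * = beyond 3σ̂; sign = side of CL): 1:+B, 2:+A, 3:+B, 4:+B, 5:+C, 6:+B, 7:+C, 8:-B, 9:-C, 10:-C, 11:+B, 12:+C, 13:+C, 14:+B
Rule 3 (four of five consecutive points beyond the same 1σ limit) is satisfied at point 4.

rule 3 at point 4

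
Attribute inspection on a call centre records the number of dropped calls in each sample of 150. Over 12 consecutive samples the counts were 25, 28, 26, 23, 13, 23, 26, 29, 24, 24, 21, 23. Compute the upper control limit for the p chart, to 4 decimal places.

p̄ = Σdᵢ / (k·n) = 285 / (12 × 150) = 0.15833
UCL = p̄ + 3·√(p̄(1−p̄)/n) = 0.15833 + 3 × √(0.15833×0.84167/150) = 0.15833 + 3 × 0.02981 = 0.24775

0.2478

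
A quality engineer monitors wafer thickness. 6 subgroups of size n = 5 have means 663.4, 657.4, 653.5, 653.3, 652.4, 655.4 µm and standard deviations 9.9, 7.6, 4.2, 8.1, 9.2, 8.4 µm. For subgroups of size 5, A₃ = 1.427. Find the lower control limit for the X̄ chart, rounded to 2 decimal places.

X̄̄ = (663.4 + 657.4 + 653.5 + 653.3 + 652.4 + 655.4) / 6 = 655.9000
s̄ = (9.9 + 7.6 + 4.2 + 8.1 + 9.2 + 8.4) / 6 = 7.9000
LCL = X̄̄ − A₃·s̄ = 655.9000 − 1.427 × 7.9000 = 644.6267

644.63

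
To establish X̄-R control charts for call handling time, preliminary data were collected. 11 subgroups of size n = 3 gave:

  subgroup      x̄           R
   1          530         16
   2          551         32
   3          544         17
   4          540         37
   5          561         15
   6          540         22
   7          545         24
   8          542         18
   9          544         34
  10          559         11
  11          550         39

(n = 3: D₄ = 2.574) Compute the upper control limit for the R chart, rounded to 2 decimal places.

62.01

R̄ = (16 + 32 + 17 + 37 + 15 + 22 + 24 + 18 + 34 + 11 + 39) / 11 = 265.0000 / 11 = 24.0909
UCL_R = D₄·R̄ = 2.574 × 24.0909 = 62.0100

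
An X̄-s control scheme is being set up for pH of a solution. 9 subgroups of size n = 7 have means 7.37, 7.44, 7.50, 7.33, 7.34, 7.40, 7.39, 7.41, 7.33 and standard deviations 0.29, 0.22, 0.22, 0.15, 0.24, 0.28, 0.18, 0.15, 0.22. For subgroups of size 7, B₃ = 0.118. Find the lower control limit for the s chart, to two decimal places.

s̄ = (0.29 + 0.22 + 0.22 + 0.15 + 0.24 + 0.28 + 0.18 + 0.15 + 0.22) / 9 = 0.2167
LCL_s = B₃·s̄ = 0.118 × 0.2167 = 0.0256

0.03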